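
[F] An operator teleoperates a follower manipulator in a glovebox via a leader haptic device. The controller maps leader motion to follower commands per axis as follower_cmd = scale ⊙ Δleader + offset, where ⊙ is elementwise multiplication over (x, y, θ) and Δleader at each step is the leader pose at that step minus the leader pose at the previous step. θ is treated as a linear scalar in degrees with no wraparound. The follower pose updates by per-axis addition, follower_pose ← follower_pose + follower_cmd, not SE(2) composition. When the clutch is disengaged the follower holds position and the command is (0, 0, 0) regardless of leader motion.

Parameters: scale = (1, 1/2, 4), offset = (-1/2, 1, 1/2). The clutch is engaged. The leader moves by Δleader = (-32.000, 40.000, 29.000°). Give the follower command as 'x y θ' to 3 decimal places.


-32.500 21.000 116.500

axis x: 1·-32.000 + -1/2 = -32.500
axis y: 1/2·40.000 + 1 = 21.000
axis θ: 4·29.000 + 1/2 = 116.500


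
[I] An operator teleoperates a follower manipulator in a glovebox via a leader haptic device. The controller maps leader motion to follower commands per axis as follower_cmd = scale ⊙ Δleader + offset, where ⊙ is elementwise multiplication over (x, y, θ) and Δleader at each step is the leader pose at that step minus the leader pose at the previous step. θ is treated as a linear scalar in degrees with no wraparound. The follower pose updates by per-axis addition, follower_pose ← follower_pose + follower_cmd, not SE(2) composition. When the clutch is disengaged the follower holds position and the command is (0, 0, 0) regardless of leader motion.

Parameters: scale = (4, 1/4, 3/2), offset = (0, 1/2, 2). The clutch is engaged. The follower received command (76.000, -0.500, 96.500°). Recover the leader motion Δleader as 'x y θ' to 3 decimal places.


axis x: (76.000 − 0) / (4) = 19.000
axis y: (-0.500 − 1/2) / (1/4) = -4.000
axis θ: (96.500 − 2) / (3/2) = 63.000

19.000 -4.000 63.000


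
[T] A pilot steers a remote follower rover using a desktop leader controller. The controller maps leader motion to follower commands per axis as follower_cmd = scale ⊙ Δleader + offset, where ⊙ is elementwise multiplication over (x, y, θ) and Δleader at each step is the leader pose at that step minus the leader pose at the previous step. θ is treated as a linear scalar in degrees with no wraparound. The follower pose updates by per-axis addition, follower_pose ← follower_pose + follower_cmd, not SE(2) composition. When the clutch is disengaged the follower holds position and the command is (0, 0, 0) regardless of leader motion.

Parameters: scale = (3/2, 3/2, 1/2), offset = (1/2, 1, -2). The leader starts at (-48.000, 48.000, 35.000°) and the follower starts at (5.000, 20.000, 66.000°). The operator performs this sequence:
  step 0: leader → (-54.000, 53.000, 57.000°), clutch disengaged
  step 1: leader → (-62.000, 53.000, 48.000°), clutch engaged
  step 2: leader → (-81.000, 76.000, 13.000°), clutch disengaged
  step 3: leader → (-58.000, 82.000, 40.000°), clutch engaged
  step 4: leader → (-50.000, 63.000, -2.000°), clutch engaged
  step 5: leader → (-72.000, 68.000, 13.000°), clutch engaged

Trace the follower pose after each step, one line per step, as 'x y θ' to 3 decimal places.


step 0: Δleader=(-6.000, 5.000, 22.000°), disengaged; cmd=(0,0,0) → follower holds at (5.000, 20.000, 66.000°)
step 1: Δleader=(-8.000, 0.000, -9.000°), engaged; cmd=(-11.500, 1.000, -6.500°) → follower=(-6.500, 21.000, 59.500°)
step 2: Δleader=(-19.000, 23.000, -35.000°), disengaged; cmd=(0,0,0) → follower holds at (-6.500, 21.000, 59.500°)
step 3: Δleader=(23.000, 6.000, 27.000°), engaged; cmd=(35.000, 10.000, 11.500°) → follower=(28.500, 31.000, 71.000°)
step 4: Δleader=(8.000, -19.000, -42.000°), engaged; cmd=(12.500, -27.500, -23.000°) → follower=(41.000, 3.500, 48.000°)
step 5: Δleader=(-22.000, 5.000, 15.000°), engaged; cmd=(-32.500, 8.500, 5.500°) → follower=(8.500, 12.000, 53.500°)

5.000 20.000 66.000
-6.500 21.000 59.500
-6.500 21.000 59.500
28.500 31.000 71.000
41.000 3.500 48.000
8.500 12.000 53.500


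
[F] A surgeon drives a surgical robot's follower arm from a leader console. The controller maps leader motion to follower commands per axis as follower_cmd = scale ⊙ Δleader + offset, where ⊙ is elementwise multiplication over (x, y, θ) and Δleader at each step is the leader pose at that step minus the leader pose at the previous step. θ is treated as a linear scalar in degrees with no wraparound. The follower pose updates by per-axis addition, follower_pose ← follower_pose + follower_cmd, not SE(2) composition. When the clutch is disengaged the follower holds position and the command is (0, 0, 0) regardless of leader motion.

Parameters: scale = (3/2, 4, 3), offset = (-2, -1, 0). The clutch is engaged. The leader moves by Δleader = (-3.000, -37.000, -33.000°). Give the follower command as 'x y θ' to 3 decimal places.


-6.500 -149.000 -99.000

axis x: 3/2·-3.000 + -2 = -6.500
axis y: 4·-37.000 + -1 = -149.000
axis θ: 3·-33.000 + 0 = -99.000


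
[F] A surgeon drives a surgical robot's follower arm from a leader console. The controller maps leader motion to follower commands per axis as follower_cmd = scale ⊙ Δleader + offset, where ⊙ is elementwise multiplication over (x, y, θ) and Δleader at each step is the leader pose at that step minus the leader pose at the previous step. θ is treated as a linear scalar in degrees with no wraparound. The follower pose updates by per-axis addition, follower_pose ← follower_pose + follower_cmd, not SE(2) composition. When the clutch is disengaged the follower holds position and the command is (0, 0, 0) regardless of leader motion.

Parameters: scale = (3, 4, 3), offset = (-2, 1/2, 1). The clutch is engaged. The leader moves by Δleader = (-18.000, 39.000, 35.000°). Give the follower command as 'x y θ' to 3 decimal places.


axis x: 3·-18.000 + -2 = -56.000
axis y: 4·39.000 + 1/2 = 156.500
axis θ: 3·35.000 + 1 = 106.000

-56.000 156.500 106.000


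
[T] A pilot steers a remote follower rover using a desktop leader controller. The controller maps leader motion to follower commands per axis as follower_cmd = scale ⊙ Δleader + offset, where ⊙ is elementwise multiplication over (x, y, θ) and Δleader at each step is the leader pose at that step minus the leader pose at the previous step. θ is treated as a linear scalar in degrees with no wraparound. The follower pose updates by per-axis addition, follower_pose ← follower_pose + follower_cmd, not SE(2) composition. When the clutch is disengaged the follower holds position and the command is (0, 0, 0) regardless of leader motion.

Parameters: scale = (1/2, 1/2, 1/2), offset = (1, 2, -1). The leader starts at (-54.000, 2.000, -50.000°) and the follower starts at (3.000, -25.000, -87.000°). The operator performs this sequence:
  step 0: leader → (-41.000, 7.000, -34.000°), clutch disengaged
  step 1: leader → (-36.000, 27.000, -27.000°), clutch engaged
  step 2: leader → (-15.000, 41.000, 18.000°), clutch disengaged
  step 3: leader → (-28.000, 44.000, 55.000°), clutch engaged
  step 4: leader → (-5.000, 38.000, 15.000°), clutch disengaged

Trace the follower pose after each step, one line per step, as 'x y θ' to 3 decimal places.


step 0: Δleader=(13.000, 5.000, 16.000°), disengaged; cmd=(0,0,0) → follower holds at (3.000, -25.000, -87.000°)
step 1: Δleader=(5.000, 20.000, 7.000°), engaged; cmd=(3.500, 12.000, 2.500°) → follower=(6.500, -13.000, -84.500°)
step 2: Δleader=(21.000, 14.000, 45.000°), disengaged; cmd=(0,0,0) → follower holds at (6.500, -13.000, -84.500°)
step 3: Δleader=(-13.000, 3.000, 37.000°), engaged; cmd=(-5.500, 3.500, 17.500°) → follower=(1.000, -9.500, -67.000°)
step 4: Δleader=(23.000, -6.000, -40.000°), disengaged; cmd=(0,0,0) → follower holds at (1.000, -9.500, -67.000°)

3.000 -25.000 -87.000
6.500 -13.000 -84.500
6.500 -13.000 -84.500
1.000 -9.500 -67.000
1.000 -9.500 -67.000


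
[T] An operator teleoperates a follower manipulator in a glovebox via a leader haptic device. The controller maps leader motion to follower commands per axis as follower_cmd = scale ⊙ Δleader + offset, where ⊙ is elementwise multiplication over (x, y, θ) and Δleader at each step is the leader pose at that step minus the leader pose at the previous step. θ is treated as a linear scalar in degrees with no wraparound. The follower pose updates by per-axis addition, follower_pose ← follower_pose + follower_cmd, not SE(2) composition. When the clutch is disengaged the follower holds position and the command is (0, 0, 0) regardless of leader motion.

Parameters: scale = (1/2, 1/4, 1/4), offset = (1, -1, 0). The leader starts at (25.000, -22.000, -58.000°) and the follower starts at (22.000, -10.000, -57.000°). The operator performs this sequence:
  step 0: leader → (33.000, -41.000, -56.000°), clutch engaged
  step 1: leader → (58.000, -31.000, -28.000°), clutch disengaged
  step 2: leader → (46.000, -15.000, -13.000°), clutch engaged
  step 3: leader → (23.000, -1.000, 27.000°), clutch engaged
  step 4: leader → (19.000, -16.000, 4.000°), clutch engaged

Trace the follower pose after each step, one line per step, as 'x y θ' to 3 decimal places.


27.000 -15.750 -56.500
27.000 -15.750 -56.500
22.000 -12.750 -52.750
11.500 -10.250 -42.750
10.500 -15.000 -48.500

step 0: Δleader=(8.000, -19.000, 2.000°), engaged; cmd=(5.000, -5.750, 0.500°) → follower=(27.000, -15.750, -56.500°)
step 1: Δleader=(25.000, 10.000, 28.000°), disengaged; cmd=(0,0,0) → follower holds at (27.000, -15.750, -56.500°)
step 2: Δleader=(-12.000, 16.000, 15.000°), engaged; cmd=(-5.000, 3.000, 3.750°) → follower=(22.000, -12.750, -52.750°)
step 3: Δleader=(-23.000, 14.000, 40.000°), engaged; cmd=(-10.500, 2.500, 10.000°) → follower=(11.500, -10.250, -42.750°)
step 4: Δleader=(-4.000, -15.000, -23.000°), engaged; cmd=(-1.000, -4.750, -5.750°) → follower=(10.500, -15.000, -48.500°)


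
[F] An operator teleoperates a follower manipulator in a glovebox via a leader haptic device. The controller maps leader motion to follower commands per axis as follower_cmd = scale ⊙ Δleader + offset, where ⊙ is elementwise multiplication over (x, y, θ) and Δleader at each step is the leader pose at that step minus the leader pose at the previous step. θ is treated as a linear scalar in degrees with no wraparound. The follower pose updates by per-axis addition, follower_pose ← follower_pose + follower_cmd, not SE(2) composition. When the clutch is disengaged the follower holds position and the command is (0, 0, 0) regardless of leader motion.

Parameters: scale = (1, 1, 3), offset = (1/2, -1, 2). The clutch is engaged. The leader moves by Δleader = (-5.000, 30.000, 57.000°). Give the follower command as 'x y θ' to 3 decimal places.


axis x: 1·-5.000 + 1/2 = -4.500
axis y: 1·30.000 + -1 = 29.000
axis θ: 3·57.000 + 2 = 173.000

-4.500 29.000 173.000


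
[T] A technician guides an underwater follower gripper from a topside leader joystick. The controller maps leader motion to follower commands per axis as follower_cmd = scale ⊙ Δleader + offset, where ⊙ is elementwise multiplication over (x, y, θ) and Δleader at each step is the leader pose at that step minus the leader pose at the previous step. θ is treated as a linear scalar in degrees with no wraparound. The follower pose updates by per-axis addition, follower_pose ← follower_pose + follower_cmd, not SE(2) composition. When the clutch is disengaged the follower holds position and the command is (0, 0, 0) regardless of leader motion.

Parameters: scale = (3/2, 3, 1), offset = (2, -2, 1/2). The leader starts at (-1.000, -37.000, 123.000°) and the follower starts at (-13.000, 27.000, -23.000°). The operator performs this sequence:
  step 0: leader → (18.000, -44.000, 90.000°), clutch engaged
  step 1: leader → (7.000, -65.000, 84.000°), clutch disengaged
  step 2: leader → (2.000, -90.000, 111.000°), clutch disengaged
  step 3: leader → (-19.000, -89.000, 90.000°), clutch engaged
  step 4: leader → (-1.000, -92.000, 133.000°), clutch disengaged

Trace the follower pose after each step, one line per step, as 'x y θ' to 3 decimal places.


step 0: Δleader=(19.000, -7.000, -33.000°), engaged; cmd=(30.500, -23.000, -32.500°) → follower=(17.500, 4.000, -55.500°)
step 1: Δleader=(-11.000, -21.000, -6.000°), disengaged; cmd=(0,0,0) → follower holds at (17.500, 4.000, -55.500°)
step 2: Δleader=(-5.000, -25.000, 27.000°), disengaged; cmd=(0,0,0) → follower holds at (17.500, 4.000, -55.500°)
step 3: Δleader=(-21.000, 1.000, -21.000°), engaged; cmd=(-29.500, 1.000, -20.500°) → follower=(-12.000, 5.000, -76.000°)
step 4: Δleader=(18.000, -3.000, 43.000°), disengaged; cmd=(0,0,0) → follower holds at (-12.000, 5.000, -76.000°)

17.500 4.000 -55.500
17.500 4.000 -55.500
17.500 4.000 -55.500
-12.000 5.000 -76.000
-12.000 5.000 -76.000


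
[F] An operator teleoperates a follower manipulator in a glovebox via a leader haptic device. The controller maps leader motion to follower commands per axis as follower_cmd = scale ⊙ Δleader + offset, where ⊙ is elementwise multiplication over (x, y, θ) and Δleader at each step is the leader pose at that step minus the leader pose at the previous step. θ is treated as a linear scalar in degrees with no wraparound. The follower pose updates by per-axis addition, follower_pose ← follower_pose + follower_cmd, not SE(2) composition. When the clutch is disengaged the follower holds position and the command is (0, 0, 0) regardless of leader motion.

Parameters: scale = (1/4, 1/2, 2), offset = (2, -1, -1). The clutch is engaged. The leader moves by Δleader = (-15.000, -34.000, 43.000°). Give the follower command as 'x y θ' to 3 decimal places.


-1.750 -18.000 85.000

axis x: 1/4·-15.000 + 2 = -1.750
axis y: 1/2·-34.000 + -1 = -18.000
axis θ: 2·43.000 + -1 = 85.000


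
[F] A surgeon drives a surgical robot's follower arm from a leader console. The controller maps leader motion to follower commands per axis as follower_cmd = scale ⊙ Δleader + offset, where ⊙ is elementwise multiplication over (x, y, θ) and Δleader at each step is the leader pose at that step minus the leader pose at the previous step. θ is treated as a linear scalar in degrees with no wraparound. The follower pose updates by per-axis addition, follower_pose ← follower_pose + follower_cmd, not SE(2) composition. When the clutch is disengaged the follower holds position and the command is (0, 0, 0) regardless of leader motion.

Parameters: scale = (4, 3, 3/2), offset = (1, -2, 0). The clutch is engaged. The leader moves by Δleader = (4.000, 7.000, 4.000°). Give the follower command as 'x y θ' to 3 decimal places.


axis x: 4·4.000 + 1 = 17.000
axis y: 3·7.000 + -2 = 19.000
axis θ: 3/2·4.000 + 0 = 6.000

17.000 19.000 6.000


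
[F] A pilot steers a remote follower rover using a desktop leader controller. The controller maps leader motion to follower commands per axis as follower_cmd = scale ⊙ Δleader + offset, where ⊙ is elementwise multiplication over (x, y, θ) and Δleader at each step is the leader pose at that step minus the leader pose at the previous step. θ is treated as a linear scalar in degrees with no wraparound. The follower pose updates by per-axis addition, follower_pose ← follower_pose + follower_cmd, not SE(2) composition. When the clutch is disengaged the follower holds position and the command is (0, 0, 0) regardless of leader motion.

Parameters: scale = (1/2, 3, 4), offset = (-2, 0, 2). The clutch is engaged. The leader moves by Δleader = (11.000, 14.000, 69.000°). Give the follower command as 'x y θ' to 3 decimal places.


axis x: 1/2·11.000 + -2 = 3.500
axis y: 3·14.000 + 0 = 42.000
axis θ: 4·69.000 + 2 = 278.000

3.500 42.000 278.000


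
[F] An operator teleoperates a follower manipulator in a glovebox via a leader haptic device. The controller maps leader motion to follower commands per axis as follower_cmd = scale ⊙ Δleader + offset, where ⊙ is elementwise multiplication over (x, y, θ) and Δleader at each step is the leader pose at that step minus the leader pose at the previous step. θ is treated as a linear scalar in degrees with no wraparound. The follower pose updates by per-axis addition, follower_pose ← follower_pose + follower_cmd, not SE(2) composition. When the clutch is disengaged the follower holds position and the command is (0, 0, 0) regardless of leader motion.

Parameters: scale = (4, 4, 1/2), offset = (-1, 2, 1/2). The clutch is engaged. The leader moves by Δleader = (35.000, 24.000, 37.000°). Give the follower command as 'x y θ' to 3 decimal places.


axis x: 4·35.000 + -1 = 139.000
axis y: 4·24.000 + 2 = 98.000
axis θ: 1/2·37.000 + 1/2 = 19.000

139.000 98.000 19.000


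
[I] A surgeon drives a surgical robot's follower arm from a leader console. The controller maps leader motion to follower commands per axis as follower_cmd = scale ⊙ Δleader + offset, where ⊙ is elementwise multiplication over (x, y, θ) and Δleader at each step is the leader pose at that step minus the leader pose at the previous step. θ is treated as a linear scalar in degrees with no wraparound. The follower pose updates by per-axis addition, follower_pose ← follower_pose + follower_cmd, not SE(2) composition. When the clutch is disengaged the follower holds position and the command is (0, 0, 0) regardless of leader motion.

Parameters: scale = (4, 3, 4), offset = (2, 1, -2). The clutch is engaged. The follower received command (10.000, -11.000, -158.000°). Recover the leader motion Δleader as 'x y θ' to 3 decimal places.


axis x: (10.000 − 2) / (4) = 2.000
axis y: (-11.000 − 1) / (3) = -4.000
axis θ: (-158.000 − -2) / (4) = -39.000

2.000 -4.000 -39.000


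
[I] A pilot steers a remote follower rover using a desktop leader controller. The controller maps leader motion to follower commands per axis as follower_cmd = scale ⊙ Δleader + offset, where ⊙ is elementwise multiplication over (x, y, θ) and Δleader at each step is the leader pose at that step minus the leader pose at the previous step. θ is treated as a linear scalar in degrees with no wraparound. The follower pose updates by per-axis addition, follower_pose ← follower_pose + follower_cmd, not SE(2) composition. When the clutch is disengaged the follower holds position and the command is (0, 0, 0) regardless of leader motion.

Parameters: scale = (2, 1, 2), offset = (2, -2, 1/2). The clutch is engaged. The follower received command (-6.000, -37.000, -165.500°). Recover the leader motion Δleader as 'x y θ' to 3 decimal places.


-4.000 -35.000 -83.000

axis x: (-6.000 − 2) / (2) = -4.000
axis y: (-37.000 − -2) / (1) = -35.000
axis θ: (-165.500 − 1/2) / (2) = -83.000


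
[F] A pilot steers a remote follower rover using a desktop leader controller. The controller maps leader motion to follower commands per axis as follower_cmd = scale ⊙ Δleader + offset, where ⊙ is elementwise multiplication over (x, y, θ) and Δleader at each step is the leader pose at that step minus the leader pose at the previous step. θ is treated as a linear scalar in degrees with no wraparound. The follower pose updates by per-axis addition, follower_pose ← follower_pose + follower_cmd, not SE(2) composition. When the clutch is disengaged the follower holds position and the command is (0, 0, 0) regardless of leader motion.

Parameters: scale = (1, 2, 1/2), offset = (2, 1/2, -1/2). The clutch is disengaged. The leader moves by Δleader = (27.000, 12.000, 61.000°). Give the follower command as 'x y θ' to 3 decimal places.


0.000 0.000 0.000

clutch disengaged → follower holds; cmd = (0, 0, 0)


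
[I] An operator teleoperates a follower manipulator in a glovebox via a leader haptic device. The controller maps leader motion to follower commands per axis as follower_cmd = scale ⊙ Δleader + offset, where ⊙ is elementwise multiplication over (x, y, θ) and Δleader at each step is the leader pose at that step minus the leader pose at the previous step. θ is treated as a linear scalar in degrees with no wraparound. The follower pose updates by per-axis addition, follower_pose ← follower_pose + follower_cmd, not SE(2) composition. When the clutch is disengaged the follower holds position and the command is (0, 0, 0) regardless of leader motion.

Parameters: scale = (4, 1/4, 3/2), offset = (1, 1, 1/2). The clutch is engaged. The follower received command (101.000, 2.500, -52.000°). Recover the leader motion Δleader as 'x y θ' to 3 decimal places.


axis x: (101.000 − 1) / (4) = 25.000
axis y: (2.500 − 1) / (1/4) = 6.000
axis θ: (-52.000 − 1/2) / (3/2) = -35.000

25.000 6.000 -35.000


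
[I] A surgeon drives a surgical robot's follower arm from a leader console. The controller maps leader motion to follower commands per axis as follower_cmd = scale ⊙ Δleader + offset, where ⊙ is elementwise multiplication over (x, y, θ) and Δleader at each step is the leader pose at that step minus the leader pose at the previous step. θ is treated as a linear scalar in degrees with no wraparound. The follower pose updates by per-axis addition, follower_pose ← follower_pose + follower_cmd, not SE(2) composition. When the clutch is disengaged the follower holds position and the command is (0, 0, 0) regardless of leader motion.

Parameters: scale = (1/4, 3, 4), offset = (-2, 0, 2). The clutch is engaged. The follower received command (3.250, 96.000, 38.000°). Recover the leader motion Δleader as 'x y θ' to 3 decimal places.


axis x: (3.250 − -2) / (1/4) = 21.000
axis y: (96.000 − 0) / (3) = 32.000
axis θ: (38.000 − 2) / (4) = 9.000

21.000 32.000 9.000


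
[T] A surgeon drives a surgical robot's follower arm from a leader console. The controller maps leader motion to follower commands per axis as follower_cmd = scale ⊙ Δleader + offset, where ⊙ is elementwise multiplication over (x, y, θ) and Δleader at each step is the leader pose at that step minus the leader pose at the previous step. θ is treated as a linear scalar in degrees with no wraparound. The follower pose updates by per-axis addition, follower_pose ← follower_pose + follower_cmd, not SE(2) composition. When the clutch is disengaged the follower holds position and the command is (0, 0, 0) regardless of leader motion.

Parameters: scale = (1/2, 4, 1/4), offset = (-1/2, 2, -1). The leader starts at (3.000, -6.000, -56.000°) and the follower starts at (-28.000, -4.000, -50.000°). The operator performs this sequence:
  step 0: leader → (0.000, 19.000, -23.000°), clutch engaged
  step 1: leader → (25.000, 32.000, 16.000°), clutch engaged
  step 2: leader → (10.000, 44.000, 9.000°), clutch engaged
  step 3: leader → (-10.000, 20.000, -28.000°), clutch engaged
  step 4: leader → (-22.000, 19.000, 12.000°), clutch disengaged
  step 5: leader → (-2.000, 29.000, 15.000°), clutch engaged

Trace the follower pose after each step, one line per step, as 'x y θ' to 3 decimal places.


step 0: Δleader=(-3.000, 25.000, 33.000°), engaged; cmd=(-2.000, 102.000, 7.250°) → follower=(-30.000, 98.000, -42.750°)
step 1: Δleader=(25.000, 13.000, 39.000°), engaged; cmd=(12.000, 54.000, 8.750°) → follower=(-18.000, 152.000, -34.000°)
step 2: Δleader=(-15.000, 12.000, -7.000°), engaged; cmd=(-8.000, 50.000, -2.750°) → follower=(-26.000, 202.000, -36.750°)
step 3: Δleader=(-20.000, -24.000, -37.000°), engaged; cmd=(-10.500, -94.000, -10.250°) → follower=(-36.500, 108.000, -47.000°)
step 4: Δleader=(-12.000, -1.000, 40.000°), disengaged; cmd=(0,0,0) → follower holds at (-36.500, 108.000, -47.000°)
step 5: Δleader=(20.000, 10.000, 3.000°), engaged; cmd=(9.500, 42.000, -0.250°) → follower=(-27.000, 150.000, -47.250°)

-30.000 98.000 -42.750
-18.000 152.000 -34.000
-26.000 202.000 -36.750
-36.500 108.000 -47.000
-36.500 108.000 -47.000
-27.000 150.000 -47.250


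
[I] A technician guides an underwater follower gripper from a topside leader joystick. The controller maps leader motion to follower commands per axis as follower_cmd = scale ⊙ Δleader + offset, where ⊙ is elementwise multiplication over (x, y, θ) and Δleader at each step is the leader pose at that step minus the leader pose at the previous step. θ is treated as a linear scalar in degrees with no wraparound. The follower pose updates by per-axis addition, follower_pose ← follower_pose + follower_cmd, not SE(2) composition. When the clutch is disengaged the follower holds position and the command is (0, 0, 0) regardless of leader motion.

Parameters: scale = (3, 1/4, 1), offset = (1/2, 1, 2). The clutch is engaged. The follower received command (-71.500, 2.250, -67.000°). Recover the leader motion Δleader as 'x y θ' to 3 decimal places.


-24.000 5.000 -69.000

axis x: (-71.500 − 1/2) / (3) = -24.000
axis y: (2.250 − 1) / (1/4) = 5.000
axis θ: (-67.000 − 2) / (1) = -69.000


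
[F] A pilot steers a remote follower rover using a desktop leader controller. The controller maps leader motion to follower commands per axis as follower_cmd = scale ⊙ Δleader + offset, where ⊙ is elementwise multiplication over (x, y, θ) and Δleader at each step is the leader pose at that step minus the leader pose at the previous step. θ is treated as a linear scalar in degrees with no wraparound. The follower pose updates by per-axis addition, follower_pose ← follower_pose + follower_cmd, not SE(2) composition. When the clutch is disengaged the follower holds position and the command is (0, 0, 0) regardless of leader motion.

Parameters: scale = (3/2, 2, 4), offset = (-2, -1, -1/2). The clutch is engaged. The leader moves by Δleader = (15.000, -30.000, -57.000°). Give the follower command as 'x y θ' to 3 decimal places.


axis x: 3/2·15.000 + -2 = 20.500
axis y: 2·-30.000 + -1 = -61.000
axis θ: 4·-57.000 + -1/2 = -228.500

20.500 -61.000 -228.500


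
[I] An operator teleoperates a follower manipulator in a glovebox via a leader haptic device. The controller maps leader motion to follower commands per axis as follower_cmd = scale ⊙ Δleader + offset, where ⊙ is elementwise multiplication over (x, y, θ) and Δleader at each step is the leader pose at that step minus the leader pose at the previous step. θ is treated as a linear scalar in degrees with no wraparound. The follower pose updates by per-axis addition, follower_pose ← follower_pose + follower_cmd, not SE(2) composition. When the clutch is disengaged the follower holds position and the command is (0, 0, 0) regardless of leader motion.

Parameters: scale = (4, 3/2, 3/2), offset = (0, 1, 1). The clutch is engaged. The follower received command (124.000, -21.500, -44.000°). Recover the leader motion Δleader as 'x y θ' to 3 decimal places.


31.000 -15.000 -30.000

axis x: (124.000 − 0) / (4) = 31.000
axis y: (-21.500 − 1) / (3/2) = -15.000
axis θ: (-44.000 − 1) / (3/2) = -30.000


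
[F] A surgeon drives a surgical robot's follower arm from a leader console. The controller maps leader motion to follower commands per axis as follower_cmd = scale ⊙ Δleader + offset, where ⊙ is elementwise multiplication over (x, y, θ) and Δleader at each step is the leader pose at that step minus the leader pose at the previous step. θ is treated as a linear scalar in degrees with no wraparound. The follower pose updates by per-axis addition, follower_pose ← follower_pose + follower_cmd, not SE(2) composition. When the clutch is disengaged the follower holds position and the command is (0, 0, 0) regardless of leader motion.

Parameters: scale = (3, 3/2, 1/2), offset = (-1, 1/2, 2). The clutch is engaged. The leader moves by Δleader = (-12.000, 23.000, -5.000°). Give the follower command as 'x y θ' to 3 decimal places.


axis x: 3·-12.000 + -1 = -37.000
axis y: 3/2·23.000 + 1/2 = 35.000
axis θ: 1/2·-5.000 + 2 = -0.500

-37.000 35.000 -0.500


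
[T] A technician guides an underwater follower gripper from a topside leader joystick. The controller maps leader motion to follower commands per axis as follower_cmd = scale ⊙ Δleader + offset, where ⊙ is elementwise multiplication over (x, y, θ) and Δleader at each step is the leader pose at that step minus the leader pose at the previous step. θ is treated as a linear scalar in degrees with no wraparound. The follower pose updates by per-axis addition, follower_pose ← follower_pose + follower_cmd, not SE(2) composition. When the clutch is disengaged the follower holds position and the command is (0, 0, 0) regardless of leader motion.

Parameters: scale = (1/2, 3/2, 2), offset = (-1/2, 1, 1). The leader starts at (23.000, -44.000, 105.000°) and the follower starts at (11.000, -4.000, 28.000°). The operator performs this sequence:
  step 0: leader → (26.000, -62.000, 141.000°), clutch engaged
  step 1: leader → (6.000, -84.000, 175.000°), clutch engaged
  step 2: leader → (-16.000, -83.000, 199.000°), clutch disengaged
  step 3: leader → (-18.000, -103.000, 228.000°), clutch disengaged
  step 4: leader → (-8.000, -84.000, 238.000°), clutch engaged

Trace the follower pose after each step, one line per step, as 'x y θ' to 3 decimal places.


step 0: Δleader=(3.000, -18.000, 36.000°), engaged; cmd=(1.000, -26.000, 73.000°) → follower=(12.000, -30.000, 101.000°)
step 1: Δleader=(-20.000, -22.000, 34.000°), engaged; cmd=(-10.500, -32.000, 69.000°) → follower=(1.500, -62.000, 170.000°)
step 2: Δleader=(-22.000, 1.000, 24.000°), disengaged; cmd=(0,0,0) → follower holds at (1.500, -62.000, 170.000°)
step 3: Δleader=(-2.000, -20.000, 29.000°), disengaged; cmd=(0,0,0) → follower holds at (1.500, -62.000, 170.000°)
step 4: Δleader=(10.000, 19.000, 10.000°), engaged; cmd=(4.500, 29.500, 21.000°) → follower=(6.000, -32.500, 191.000°)

12.000 -30.000 101.000
1.500 -62.000 170.000
1.500 -62.000 170.000
1.500 -62.000 170.000
6.000 -32.500 191.000


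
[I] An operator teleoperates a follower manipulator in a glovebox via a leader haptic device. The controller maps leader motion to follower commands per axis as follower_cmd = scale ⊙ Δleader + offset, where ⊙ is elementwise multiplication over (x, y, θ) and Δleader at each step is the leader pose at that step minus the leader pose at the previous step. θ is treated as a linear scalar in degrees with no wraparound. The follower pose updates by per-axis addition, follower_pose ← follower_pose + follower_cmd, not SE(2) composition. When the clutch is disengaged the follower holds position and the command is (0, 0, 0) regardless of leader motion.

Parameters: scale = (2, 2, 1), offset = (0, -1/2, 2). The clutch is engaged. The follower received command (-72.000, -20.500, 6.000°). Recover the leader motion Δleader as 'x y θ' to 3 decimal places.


axis x: (-72.000 − 0) / (2) = -36.000
axis y: (-20.500 − -1/2) / (2) = -10.000
axis θ: (6.000 − 2) / (1) = 4.000

-36.000 -10.000 4.000


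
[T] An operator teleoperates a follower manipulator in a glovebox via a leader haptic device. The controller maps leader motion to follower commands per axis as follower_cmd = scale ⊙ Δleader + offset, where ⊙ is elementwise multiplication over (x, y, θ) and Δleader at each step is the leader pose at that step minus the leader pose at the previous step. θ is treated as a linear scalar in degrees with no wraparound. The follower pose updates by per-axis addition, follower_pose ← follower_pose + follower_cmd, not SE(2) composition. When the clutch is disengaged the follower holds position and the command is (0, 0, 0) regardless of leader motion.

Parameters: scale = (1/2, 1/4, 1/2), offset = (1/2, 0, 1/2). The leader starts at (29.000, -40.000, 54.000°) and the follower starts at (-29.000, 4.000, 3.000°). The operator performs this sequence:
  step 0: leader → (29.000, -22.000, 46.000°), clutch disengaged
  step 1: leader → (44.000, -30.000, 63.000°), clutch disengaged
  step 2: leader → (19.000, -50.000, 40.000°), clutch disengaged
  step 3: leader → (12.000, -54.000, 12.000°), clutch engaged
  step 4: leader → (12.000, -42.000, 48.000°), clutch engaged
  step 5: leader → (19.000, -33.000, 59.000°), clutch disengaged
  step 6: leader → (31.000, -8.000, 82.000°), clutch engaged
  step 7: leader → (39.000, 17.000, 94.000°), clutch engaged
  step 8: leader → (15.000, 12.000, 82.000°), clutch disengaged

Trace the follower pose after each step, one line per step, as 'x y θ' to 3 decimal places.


-29.000 4.000 3.000
-29.000 4.000 3.000
-29.000 4.000 3.000
-32.000 3.000 -10.500
-31.500 6.000 8.000
-31.500 6.000 8.000
-25.000 12.250 20.000
-20.500 18.500 26.500
-20.500 18.500 26.500

step 0: Δleader=(0.000, 18.000, -8.000°), disengaged; cmd=(0,0,0) → follower holds at (-29.000, 4.000, 3.000°)
step 1: Δleader=(15.000, -8.000, 17.000°), disengaged; cmd=(0,0,0) → follower holds at (-29.000, 4.000, 3.000°)
step 2: Δleader=(-25.000, -20.000, -23.000°), disengaged; cmd=(0,0,0) → follower holds at (-29.000, 4.000, 3.000°)
step 3: Δleader=(-7.000, -4.000, -28.000°), engaged; cmd=(-3.000, -1.000, -13.500°) → follower=(-32.000, 3.000, -10.500°)
step 4: Δleader=(0.000, 12.000, 36.000°), engaged; cmd=(0.500, 3.000, 18.500°) → follower=(-31.500, 6.000, 8.000°)
step 5: Δleader=(7.000, 9.000, 11.000°), disengaged; cmd=(0,0,0) → follower holds at (-31.500, 6.000, 8.000°)
step 6: Δleader=(12.000, 25.000, 23.000°), engaged; cmd=(6.500, 6.250, 12.000°) → follower=(-25.000, 12.250, 20.000°)
step 7: Δleader=(8.000, 25.000, 12.000°), engaged; cmd=(4.500, 6.250, 6.500°) → follower=(-20.500, 18.500, 26.500°)
step 8: Δleader=(-24.000, -5.000, -12.000°), disengaged; cmd=(0,0,0) → follower holds at (-20.500, 18.500, 26.500°)


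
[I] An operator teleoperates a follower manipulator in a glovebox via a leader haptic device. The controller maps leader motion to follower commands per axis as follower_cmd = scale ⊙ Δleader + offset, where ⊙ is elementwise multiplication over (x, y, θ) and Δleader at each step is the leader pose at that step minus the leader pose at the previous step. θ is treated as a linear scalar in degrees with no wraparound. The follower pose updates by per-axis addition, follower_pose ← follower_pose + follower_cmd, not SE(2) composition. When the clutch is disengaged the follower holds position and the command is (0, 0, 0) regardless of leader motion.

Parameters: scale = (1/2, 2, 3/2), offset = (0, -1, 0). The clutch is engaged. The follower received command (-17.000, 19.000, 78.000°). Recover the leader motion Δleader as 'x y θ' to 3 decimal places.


-34.000 10.000 52.000

axis x: (-17.000 − 0) / (1/2) = -34.000
axis y: (19.000 − -1) / (2) = 10.000
axis θ: (78.000 − 0) / (3/2) = 52.000


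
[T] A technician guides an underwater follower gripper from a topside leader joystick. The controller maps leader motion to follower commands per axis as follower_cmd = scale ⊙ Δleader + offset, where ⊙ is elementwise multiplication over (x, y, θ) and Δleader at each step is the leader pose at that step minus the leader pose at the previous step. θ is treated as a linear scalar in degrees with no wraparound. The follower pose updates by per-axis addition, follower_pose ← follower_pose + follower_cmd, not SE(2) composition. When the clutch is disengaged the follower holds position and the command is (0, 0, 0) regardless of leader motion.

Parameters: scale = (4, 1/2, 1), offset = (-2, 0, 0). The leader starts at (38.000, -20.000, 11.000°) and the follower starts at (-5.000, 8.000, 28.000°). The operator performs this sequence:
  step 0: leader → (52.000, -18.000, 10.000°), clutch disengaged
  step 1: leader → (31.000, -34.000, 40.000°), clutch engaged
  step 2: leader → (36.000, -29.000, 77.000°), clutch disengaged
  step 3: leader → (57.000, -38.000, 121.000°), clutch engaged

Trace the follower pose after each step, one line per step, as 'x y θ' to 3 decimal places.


step 0: Δleader=(14.000, 2.000, -1.000°), disengaged; cmd=(0,0,0) → follower holds at (-5.000, 8.000, 28.000°)
step 1: Δleader=(-21.000, -16.000, 30.000°), engaged; cmd=(-86.000, -8.000, 30.000°) → follower=(-91.000, 0.000, 58.000°)
step 2: Δleader=(5.000, 5.000, 37.000°), disengaged; cmd=(0,0,0) → follower holds at (-91.000, 0.000, 58.000°)
step 3: Δleader=(21.000, -9.000, 44.000°), engaged; cmd=(82.000, -4.500, 44.000°) → follower=(-9.000, -4.500, 102.000°)

-5.000 8.000 28.000
-91.000 0.000 58.000
-91.000 0.000 58.000
-9.000 -4.500 102.000


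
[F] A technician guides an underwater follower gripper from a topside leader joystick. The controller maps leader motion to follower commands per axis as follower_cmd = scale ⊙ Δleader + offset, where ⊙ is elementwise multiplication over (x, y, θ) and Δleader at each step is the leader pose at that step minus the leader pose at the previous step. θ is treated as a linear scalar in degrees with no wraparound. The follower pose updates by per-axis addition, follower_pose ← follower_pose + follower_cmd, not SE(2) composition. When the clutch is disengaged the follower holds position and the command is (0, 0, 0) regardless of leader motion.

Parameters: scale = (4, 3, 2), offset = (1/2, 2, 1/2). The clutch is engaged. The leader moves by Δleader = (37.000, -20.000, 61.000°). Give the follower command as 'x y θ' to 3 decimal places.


axis x: 4·37.000 + 1/2 = 148.500
axis y: 3·-20.000 + 2 = -58.000
axis θ: 2·61.000 + 1/2 = 122.500

148.500 -58.000 122.500


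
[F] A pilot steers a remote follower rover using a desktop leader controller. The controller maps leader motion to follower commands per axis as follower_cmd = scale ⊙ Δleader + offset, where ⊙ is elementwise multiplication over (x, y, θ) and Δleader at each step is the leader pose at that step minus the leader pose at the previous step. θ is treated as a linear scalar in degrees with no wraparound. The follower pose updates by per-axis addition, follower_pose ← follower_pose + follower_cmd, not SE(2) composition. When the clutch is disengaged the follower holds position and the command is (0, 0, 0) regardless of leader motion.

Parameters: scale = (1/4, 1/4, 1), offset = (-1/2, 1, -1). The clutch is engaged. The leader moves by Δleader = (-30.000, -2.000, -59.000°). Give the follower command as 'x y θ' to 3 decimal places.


axis x: 1/4·-30.000 + -1/2 = -8.000
axis y: 1/4·-2.000 + 1 = 0.500
axis θ: 1·-59.000 + -1 = -60.000

-8.000 0.500 -60.000


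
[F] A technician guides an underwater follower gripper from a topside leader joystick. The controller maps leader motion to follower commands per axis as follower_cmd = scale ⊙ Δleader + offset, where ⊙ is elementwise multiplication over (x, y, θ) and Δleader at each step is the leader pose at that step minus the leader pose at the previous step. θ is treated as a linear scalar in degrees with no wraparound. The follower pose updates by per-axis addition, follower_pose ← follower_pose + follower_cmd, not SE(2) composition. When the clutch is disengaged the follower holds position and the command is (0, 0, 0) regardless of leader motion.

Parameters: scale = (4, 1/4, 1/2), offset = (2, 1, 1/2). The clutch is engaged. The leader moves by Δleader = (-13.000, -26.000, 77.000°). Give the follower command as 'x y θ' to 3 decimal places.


axis x: 4·-13.000 + 2 = -50.000
axis y: 1/4·-26.000 + 1 = -5.500
axis θ: 1/2·77.000 + 1/2 = 39.000

-50.000 -5.500 39.000


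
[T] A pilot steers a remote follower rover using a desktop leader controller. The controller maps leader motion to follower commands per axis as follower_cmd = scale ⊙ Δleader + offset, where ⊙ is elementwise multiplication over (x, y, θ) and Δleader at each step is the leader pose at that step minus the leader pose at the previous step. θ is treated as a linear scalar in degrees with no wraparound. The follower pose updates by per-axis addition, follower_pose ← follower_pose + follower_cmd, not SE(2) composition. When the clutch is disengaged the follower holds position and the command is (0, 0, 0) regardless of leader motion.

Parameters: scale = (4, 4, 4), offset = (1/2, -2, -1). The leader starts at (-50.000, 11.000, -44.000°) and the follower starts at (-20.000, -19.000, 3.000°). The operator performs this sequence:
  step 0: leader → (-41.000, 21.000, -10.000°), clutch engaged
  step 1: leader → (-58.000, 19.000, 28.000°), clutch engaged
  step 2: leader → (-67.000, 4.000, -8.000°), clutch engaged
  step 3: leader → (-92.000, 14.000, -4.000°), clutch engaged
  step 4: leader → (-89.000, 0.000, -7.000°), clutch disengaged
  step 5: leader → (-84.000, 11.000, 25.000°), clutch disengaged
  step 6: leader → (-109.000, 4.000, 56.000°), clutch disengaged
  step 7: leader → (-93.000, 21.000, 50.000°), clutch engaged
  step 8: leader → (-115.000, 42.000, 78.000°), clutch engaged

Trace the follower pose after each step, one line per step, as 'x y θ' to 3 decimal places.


16.500 19.000 138.000
-51.000 9.000 289.000
-86.500 -53.000 144.000
-186.000 -15.000 159.000
-186.000 -15.000 159.000
-186.000 -15.000 159.000
-186.000 -15.000 159.000
-121.500 51.000 134.000
-209.000 133.000 245.000

step 0: Δleader=(9.000, 10.000, 34.000°), engaged; cmd=(36.500, 38.000, 135.000°) → follower=(16.500, 19.000, 138.000°)
step 1: Δleader=(-17.000, -2.000, 38.000°), engaged; cmd=(-67.500, -10.000, 151.000°) → follower=(-51.000, 9.000, 289.000°)
step 2: Δleader=(-9.000, -15.000, -36.000°), engaged; cmd=(-35.500, -62.000, -145.000°) → follower=(-86.500, -53.000, 144.000°)
step 3: Δleader=(-25.000, 10.000, 4.000°), engaged; cmd=(-99.500, 38.000, 15.000°) → follower=(-186.000, -15.000, 159.000°)
step 4: Δleader=(3.000, -14.000, -3.000°), disengaged; cmd=(0,0,0) → follower holds at (-186.000, -15.000, 159.000°)
step 5: Δleader=(5.000, 11.000, 32.000°), disengaged; cmd=(0,0,0) → follower holds at (-186.000, -15.000, 159.000°)
step 6: Δleader=(-25.000, -7.000, 31.000°), disengaged; cmd=(0,0,0) → follower holds at (-186.000, -15.000, 159.000°)
step 7: Δleader=(16.000, 17.000, -6.000°), engaged; cmd=(64.500, 66.000, -25.000°) → follower=(-121.500, 51.000, 134.000°)
step 8: Δleader=(-22.000, 21.000, 28.000°), engaged; cmd=(-87.500, 82.000, 111.000°) → follower=(-209.000, 133.000, 245.000°)
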